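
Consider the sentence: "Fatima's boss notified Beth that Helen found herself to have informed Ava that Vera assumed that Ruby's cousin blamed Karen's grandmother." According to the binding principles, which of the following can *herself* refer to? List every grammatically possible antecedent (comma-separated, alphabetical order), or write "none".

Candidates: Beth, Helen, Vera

*herself* is a reflexive; Principle A requires it to be bound within its binding domain — the clause headed by 'found'.
— Beth: object of the matrix clause; c-commands the reflexive but lies outside its binding domain — cannot bind it (Principle A).
— Helen: subject of the clause headed by 'found'; c-commands the reflexive within its binding domain — allowed (Principle A).
— Vera: subject of the clause headed by 'assumed'; does not c-command the reflexive — cannot bind it (Principle A).

Helen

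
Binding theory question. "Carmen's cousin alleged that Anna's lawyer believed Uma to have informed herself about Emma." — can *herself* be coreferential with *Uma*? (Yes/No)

Yes

*herself* is a reflexive; Principle A requires it to be bound within its binding domain — the clause headed by 'informed'.
— Uma: subject of the clause headed by 'informed'; c-commands the reflexive within its binding domain — allowed (Principle A).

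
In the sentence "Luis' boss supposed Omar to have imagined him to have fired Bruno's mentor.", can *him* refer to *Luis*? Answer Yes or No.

*him* is a pronoun; Principle B requires it to be free in its binding domain — the clause headed by 'imagined'.
— Luis: possessor inside the subject DP of the matrix clause; does not c-command the pronoun — Principle B does not apply; allowed.

Yes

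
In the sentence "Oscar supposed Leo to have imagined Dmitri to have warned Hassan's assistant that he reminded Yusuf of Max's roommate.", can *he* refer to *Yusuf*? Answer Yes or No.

No

*he* is a pronoun; Principle B requires it to be free in its binding domain — the clause headed by 'reminded'.
— Yusuf: object of the clause headed by 'reminded'; is c-commanded by the pronoun; coreference would bind this R-expression — blocked (Principle C).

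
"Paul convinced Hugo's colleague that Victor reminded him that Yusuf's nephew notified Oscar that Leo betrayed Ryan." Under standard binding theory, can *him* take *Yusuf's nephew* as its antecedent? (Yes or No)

*him* is a pronoun; Principle B requires it to be free in its binding domain — the clause headed by 'reminded'.
— Yusuf's nephew: subject of the clause headed by 'notified'; is c-commanded by the pronoun; coreference would bind this R-expression — blocked (Principle C).

No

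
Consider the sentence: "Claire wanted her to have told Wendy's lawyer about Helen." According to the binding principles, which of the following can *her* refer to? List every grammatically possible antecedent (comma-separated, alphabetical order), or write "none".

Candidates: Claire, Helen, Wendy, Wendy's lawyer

*her* is a pronoun; Principle B requires it to be free in its binding domain — the matrix clause.
— Claire: subject of the matrix clause; c-commands the pronoun within its binding domain — blocked (Principle B).
— Helen: second object of the clause headed by 'told'; is c-commanded by the pronoun; coreference would bind this R-expression — blocked (Principle C).
— Wendy: possessor inside the object DP of the clause headed by 'told'; is c-commanded by the pronoun; coreference would bind this R-expression — blocked (Principle C).
— Wendy's lawyer: object of the clause headed by 'told'; is c-commanded by the pronoun; coreference would bind this R-expression — blocked (Principle C).

none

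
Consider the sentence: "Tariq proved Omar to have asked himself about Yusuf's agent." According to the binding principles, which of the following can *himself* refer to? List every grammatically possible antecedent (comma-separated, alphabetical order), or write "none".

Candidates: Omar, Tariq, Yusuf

*himself* is a reflexive; Principle A requires it to be bound within its binding domain — the clause headed by 'asked'.
— Omar: subject of the clause headed by 'asked'; c-commands the reflexive within its binding domain — allowed (Principle A).
— Tariq: subject of the matrix clause; c-commands the reflexive but lies outside its binding domain — cannot bind it (Principle A).
— Yusuf: possessor inside the second object DP of the clause headed by 'asked'; does not c-command the reflexive — cannot bind it (Principle A).

Omar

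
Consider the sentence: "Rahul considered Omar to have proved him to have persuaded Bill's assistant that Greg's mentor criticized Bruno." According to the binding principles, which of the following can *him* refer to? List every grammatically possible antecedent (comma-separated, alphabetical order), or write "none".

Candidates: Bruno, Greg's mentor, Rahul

*him* is a pronoun; Principle B requires it to be free in its binding domain — the clause headed by 'proved'.
— Bruno: object of the clause headed by 'criticized'; is c-commanded by the pronoun; coreference would bind this R-expression — blocked (Principle C).
— Greg's mentor: subject of the clause headed by 'criticized'; is c-commanded by the pronoun; coreference would bind this R-expression — blocked (Principle C).
— Rahul: subject of the matrix clause; c-commands the pronoun but lies outside its binding domain — allowed.

Rahul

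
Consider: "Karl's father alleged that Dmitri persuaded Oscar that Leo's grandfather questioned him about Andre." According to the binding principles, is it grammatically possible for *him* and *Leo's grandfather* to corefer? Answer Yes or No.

No

*him* is a pronoun; Principle B requires it to be free in its binding domain — the clause headed by 'questioned'.
— Leo's grandfather: subject of the clause headed by 'questioned'; c-commands the pronoun within its binding domain — blocked (Principle B).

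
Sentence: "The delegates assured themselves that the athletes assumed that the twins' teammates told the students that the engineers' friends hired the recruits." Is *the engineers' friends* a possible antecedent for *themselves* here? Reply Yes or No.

*themselves* is a reflexive; Principle A requires it to be bound within its binding domain — the matrix clause.
— the engineers' friends: subject of the clause headed by 'hired'; does not c-command the reflexive — cannot bind it (Principle A).

No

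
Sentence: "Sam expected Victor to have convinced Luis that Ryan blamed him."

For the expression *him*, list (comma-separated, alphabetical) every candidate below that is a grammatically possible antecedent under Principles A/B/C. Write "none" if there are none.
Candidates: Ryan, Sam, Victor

Sam, Victor

*him* is a pronoun; Principle B requires it to be free in its binding domain — the clause headed by 'blamed'.
— Ryan: subject of the clause headed by 'blamed'; c-commands the pronoun within its binding domain — blocked (Principle B).
— Sam: subject of the matrix clause; c-commands the pronoun but lies outside its binding domain — allowed.
— Victor: subject of the clause headed by 'convinced'; c-commands the pronoun but lies outside its binding domain — allowed.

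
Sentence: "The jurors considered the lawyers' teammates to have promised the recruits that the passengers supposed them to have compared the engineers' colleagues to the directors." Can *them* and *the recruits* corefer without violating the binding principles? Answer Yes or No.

Yes

*the recruits* is an R-expression; Principle C requires it to be free (not bound by any c-commanding expression).
— them: subject of the clause headed by 'compared'; the pronoun does not c-command the R-expression — coreference allowed.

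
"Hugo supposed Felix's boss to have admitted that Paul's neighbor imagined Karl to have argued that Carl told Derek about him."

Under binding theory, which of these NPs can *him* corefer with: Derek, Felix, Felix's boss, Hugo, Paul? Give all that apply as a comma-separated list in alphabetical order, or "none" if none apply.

*him* is a pronoun; Principle B requires it to be free in its binding domain — the clause headed by 'told'.
— Derek: object of the clause headed by 'told'; c-commands the pronoun within its binding domain — blocked (Principle B).
— Felix: possessor inside the subject DP of the clause headed by 'admitted'; does not c-command the pronoun — Principle B does not apply; allowed.
— Felix's boss: subject of the clause headed by 'admitted'; c-commands the pronoun but lies outside its binding domain — allowed.
— Hugo: subject of the matrix clause; c-commands the pronoun but lies outside its binding domain — allowed.
— Paul: possessor inside the subject DP of the clause headed by 'imagined'; does not c-command the pronoun — Principle B does not apply; allowed.

Felix, Felix's boss, Hugo, Paul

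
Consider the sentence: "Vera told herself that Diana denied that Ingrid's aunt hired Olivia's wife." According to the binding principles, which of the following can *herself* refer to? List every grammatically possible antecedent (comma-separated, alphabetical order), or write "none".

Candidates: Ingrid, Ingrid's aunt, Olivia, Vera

*herself* is a reflexive; Principle A requires it to be bound within its binding domain — the matrix clause.
— Ingrid: possessor inside the subject DP of the clause headed by 'hired'; does not c-command the reflexive — cannot bind it (Principle A).
— Ingrid's aunt: subject of the clause headed by 'hired'; does not c-command the reflexive — cannot bind it (Principle A).
— Olivia: possessor inside the object DP of the clause headed by 'hired'; does not c-command the reflexive — cannot bind it (Principle A).
— Vera: subject of the matrix clause; c-commands the reflexive within its binding domain — allowed (Principle A).

Vera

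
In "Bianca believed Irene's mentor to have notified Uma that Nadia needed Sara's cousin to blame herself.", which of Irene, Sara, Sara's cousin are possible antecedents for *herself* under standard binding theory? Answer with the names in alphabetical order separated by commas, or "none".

*herself* is a reflexive; Principle A requires it to be bound within its binding domain — the clause headed by 'blame'.
— Irene: possessor inside the subject DP of the clause headed by 'notified'; does not c-command the reflexive — cannot bind it (Principle A).
— Sara: possessor inside the subject DP of the clause headed by 'blame'; does not c-command the reflexive — cannot bind it (Principle A).
— Sara's cousin: subject of the clause headed by 'blame'; c-commands the reflexive within its binding domain — allowed (Principle A).

Sara's cousin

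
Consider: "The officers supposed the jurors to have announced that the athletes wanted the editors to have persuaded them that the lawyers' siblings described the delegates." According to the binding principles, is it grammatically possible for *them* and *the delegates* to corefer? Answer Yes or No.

*them* is a pronoun; Principle B requires it to be free in its binding domain — the clause headed by 'persuaded'.
— the delegates: object of the clause headed by 'described'; is c-commanded by the pronoun; coreference would bind this R-expression — blocked (Principle C).

No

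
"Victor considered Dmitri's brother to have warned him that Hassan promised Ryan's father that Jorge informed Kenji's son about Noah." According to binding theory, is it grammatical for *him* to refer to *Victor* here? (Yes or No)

Yes

*Victor* is an R-expression; Principle C requires it to be free (not bound by any c-commanding expression).
— him: object of the clause headed by 'warned'; the pronoun does not c-command the R-expression — coreference allowed.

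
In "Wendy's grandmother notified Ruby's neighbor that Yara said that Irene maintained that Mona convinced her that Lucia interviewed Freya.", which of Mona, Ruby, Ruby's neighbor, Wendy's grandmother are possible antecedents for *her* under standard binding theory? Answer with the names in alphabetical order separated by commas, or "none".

Ruby, Ruby's neighbor, Wendy's grandmother

*her* is a pronoun; Principle B requires it to be free in its binding domain — the clause headed by 'convinced'.
— Mona: subject of the clause headed by 'convinced'; c-commands the pronoun within its binding domain — blocked (Principle B).
— Ruby: possessor inside the object DP of the matrix clause; does not c-command the pronoun — Principle B does not apply; allowed.
— Ruby's neighbor: object of the matrix clause; c-commands the pronoun but lies outside its binding domain — allowed.
— Wendy's grandmother: subject of the matrix clause; c-commands the pronoun but lies outside its binding domain — allowed.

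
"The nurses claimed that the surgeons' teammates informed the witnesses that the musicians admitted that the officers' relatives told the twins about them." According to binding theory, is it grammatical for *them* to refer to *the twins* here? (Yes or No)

*the twins* is an R-expression; Principle C requires it to be free (not bound by any c-commanding expression).
— them: second object of the clause headed by 'told'; the R-expression locally c-commands the pronoun — coreference blocked (Principle B on the pronoun).

No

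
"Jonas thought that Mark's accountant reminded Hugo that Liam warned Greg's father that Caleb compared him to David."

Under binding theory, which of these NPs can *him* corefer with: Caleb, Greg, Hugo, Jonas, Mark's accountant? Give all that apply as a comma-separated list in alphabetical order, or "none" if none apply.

Greg, Hugo, Jonas, Mark's accountant

*him* is a pronoun; Principle B requires it to be free in its binding domain — the clause headed by 'compared'.
— Caleb: subject of the clause headed by 'compared'; c-commands the pronoun within its binding domain — blocked (Principle B).
— Greg: possessor inside the object DP of the clause headed by 'warned'; does not c-command the pronoun — Principle B does not apply; allowed.
— Hugo: object of the clause headed by 'reminded'; c-commands the pronoun but lies outside its binding domain — allowed.
— Jonas: subject of the matrix clause; c-commands the pronoun but lies outside its binding domain — allowed.
— Mark's accountant: subject of the clause headed by 'reminded'; c-commands the pronoun but lies outside its binding domain — allowed.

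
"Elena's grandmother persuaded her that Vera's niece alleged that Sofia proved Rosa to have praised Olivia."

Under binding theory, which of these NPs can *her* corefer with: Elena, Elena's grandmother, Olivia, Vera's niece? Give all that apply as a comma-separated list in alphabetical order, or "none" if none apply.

Elena

*her* is a pronoun; Principle B requires it to be free in its binding domain — the matrix clause.
— Elena: possessor inside the subject DP of the matrix clause; does not c-command the pronoun — Principle B does not apply; allowed.
— Elena's grandmother: subject of the matrix clause; c-commands the pronoun within its binding domain — blocked (Principle B).
— Olivia: object of the clause headed by 'praised'; is c-commanded by the pronoun; coreference would bind this R-expression — blocked (Principle C).
— Vera's niece: subject of the clause headed by 'alleged'; is c-commanded by the pronoun; coreference would bind this R-expression — blocked (Principle C).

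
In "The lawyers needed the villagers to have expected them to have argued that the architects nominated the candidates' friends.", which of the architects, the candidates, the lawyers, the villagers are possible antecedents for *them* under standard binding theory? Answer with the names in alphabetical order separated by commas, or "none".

the lawyers

*them* is a pronoun; Principle B requires it to be free in its binding domain — the clause headed by 'expected'.
— the architects: subject of the clause headed by 'nominated'; is c-commanded by the pronoun; coreference would bind this R-expression — blocked (Principle C).
— the candidates: possessor inside the object DP of the clause headed by 'nominated'; is c-commanded by the pronoun; coreference would bind this R-expression — blocked (Principle C).
— the lawyers: subject of the matrix clause; c-commands the pronoun but lies outside its binding domain — allowed.
— the villagers: subject of the clause headed by 'expected'; c-commands the pronoun within its binding domain — blocked (Principle B).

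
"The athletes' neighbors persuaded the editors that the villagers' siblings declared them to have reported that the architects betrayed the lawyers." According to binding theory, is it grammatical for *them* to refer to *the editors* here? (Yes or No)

Yes

*the editors* is an R-expression; Principle C requires it to be free (not bound by any c-commanding expression).
— them: subject of the clause headed by 'reported'; the pronoun does not c-command the R-expression — coreference allowed.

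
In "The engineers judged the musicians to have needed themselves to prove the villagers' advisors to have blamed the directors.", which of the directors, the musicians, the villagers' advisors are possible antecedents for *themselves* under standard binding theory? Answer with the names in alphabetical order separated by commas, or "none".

the musicians

*themselves* is a reflexive; Principle A requires it to be bound within its binding domain — the clause headed by 'needed'.
— the directors: object of the clause headed by 'blamed'; does not c-command the reflexive — cannot bind it (Principle A).
— the musicians: subject of the clause headed by 'needed'; c-commands the reflexive within its binding domain — allowed (Principle A).
— the villagers' advisors: subject of the clause headed by 'blamed'; does not c-command the reflexive — cannot bind it (Principle A).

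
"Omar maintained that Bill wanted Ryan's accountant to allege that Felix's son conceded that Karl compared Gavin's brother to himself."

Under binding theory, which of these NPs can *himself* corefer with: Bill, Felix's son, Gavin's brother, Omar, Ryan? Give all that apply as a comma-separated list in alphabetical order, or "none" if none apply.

Gavin's brother

*himself* is a reflexive; Principle A requires it to be bound within its binding domain — the clause headed by 'compared'.
— Bill: subject of the clause headed by 'wanted'; c-commands the reflexive but lies outside its binding domain — cannot bind it (Principle A).
— Felix's son: subject of the clause headed by 'conceded'; c-commands the reflexive but lies outside its binding domain — cannot bind it (Principle A).
— Gavin's brother: object of the clause headed by 'compared'; c-commands the reflexive within its binding domain — allowed (Principle A).
— Omar: subject of the matrix clause; c-commands the reflexive but lies outside its binding domain — cannot bind it (Principle A).
— Ryan: possessor inside the subject DP of the clause headed by 'allege'; does not c-command the reflexive — cannot bind it (Principle A).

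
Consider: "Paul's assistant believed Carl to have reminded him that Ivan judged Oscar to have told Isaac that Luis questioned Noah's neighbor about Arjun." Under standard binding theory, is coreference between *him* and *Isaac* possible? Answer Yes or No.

*Isaac* is an R-expression; Principle C requires it to be free (not bound by any c-commanding expression).
— him: object of the clause headed by 'reminded'; the pronoun c-commands the R-expression — coreference blocked (Principle C).

No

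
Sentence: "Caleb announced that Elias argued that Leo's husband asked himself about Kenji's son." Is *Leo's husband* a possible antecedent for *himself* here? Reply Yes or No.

*himself* is a reflexive; Principle A requires it to be bound within its binding domain — the clause headed by 'asked'.
— Leo's husband: subject of the clause headed by 'asked'; c-commands the reflexive within its binding domain — allowed (Principle A).

Yes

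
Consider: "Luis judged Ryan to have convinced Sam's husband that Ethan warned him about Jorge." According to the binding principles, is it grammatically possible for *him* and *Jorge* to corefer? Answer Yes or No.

No

*him* is a pronoun; Principle B requires it to be free in its binding domain — the clause headed by 'warned'.
— Jorge: second object of the clause headed by 'warned'; is c-commanded by the pronoun; coreference would bind this R-expression — blocked (Principle C).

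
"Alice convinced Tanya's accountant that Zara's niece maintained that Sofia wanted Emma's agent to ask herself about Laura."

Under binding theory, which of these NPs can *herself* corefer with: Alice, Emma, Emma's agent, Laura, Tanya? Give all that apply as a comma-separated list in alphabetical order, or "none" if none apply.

Emma's agent

*herself* is a reflexive; Principle A requires it to be bound within its binding domain — the clause headed by 'ask'.
— Alice: subject of the matrix clause; c-commands the reflexive but lies outside its binding domain — cannot bind it (Principle A).
— Emma: possessor inside the subject DP of the clause headed by 'ask'; does not c-command the reflexive — cannot bind it (Principle A).
— Emma's agent: subject of the clause headed by 'ask'; c-commands the reflexive within its binding domain — allowed (Principle A).
— Laura: second object of the clause headed by 'ask'; does not c-command the reflexive — cannot bind it (Principle A).
— Tanya: possessor inside the object DP of the matrix clause; does not c-command the reflexive — cannot bind it (Principle A).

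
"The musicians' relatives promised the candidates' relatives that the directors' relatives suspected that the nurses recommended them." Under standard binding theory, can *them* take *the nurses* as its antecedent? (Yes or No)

*them* is a pronoun; Principle B requires it to be free in its binding domain — the clause headed by 'recommended'.
— the nurses: subject of the clause headed by 'recommended'; c-commands the pronoun within its binding domain — blocked (Principle B).

No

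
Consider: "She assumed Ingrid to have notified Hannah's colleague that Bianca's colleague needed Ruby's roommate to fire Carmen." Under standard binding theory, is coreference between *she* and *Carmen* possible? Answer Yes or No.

*Carmen* is an R-expression; Principle C requires it to be free (not bound by any c-commanding expression).
— she: subject of the matrix clause; the pronoun c-commands the R-expression — coreference blocked (Principle C).

No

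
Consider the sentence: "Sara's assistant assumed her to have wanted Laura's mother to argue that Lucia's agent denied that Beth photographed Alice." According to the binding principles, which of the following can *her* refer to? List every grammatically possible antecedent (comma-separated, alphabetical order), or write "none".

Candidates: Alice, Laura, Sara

*her* is a pronoun; Principle B requires it to be free in its binding domain — the matrix clause.
— Alice: object of the clause headed by 'photographed'; is c-commanded by the pronoun; coreference would bind this R-expression — blocked (Principle C).
— Laura: possessor inside the subject DP of the clause headed by 'argue'; is c-commanded by the pronoun; coreference would bind this R-expression — blocked (Principle C).
— Sara: possessor inside the subject DP of the matrix clause; does not c-command the pronoun — Principle B does not apply; allowed.

Sara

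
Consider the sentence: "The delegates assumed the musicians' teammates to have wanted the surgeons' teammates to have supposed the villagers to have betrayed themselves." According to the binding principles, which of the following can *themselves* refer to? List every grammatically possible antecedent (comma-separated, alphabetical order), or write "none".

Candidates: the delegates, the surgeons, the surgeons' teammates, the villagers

the villagers

*themselves* is a reflexive; Principle A requires it to be bound within its binding domain — the clause headed by 'betrayed'.
— the delegates: subject of the matrix clause; c-commands the reflexive but lies outside its binding domain — cannot bind it (Principle A).
— the surgeons: possessor inside the subject DP of the clause headed by 'supposed'; does not c-command the reflexive — cannot bind it (Principle A).
— the surgeons' teammates: subject of the clause headed by 'supposed'; c-commands the reflexive but lies outside its binding domain — cannot bind it (Principle A).
— the villagers: subject of the clause headed by 'betrayed'; c-commands the reflexive within its binding domain — allowed (Principle A).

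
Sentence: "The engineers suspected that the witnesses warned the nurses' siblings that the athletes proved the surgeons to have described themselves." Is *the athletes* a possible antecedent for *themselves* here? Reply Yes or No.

No

*themselves* is a reflexive; Principle A requires it to be bound within its binding domain — the clause headed by 'described'.
— the athletes: subject of the clause headed by 'proved'; c-commands the reflexive but lies outside its binding domain — cannot bind it (Principle A).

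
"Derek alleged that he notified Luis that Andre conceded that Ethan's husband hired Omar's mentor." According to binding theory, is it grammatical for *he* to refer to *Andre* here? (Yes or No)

*Andre* is an R-expression; Principle C requires it to be free (not bound by any c-commanding expression).
— he: subject of the clause headed by 'notified'; the pronoun c-commands the R-expression — coreference blocked (Principle C).

No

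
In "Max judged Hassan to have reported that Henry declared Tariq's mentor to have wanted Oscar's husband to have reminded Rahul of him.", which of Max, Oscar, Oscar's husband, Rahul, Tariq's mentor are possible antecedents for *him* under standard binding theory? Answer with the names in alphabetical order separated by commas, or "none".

Max, Oscar, Tariq's mentor

*him* is a pronoun; Principle B requires it to be free in its binding domain — the clause headed by 'reminded'.
— Max: subject of the matrix clause; c-commands the pronoun but lies outside its binding domain — allowed.
— Oscar: possessor inside the subject DP of the clause headed by 'reminded'; does not c-command the pronoun — Principle B does not apply; allowed.
— Oscar's husband: subject of the clause headed by 'reminded'; c-commands the pronoun within its binding domain — blocked (Principle B).
— Rahul: object of the clause headed by 'reminded'; c-commands the pronoun within its binding domain — blocked (Principle B).
— Tariq's mentor: subject of the clause headed by 'wanted'; c-commands the pronoun but lies outside its binding domain — allowed.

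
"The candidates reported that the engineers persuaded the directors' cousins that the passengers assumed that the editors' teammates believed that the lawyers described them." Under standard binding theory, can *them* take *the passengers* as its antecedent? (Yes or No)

Yes

*them* is a pronoun; Principle B requires it to be free in its binding domain — the clause headed by 'described'.
— the passengers: subject of the clause headed by 'assumed'; c-commands the pronoun but lies outside its binding domain — allowed.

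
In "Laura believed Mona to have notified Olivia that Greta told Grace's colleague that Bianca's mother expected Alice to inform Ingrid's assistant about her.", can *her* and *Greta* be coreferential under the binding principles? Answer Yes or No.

Yes

*Greta* is an R-expression; Principle C requires it to be free (not bound by any c-commanding expression).
— her: second object of the clause headed by 'inform'; the pronoun does not c-command the R-expression — coreference allowed.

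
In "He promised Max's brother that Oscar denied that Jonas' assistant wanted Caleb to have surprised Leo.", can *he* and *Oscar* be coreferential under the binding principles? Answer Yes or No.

*Oscar* is an R-expression; Principle C requires it to be free (not bound by any c-commanding expression).
— he: subject of the matrix clause; the pronoun c-commands the R-expression — coreference blocked (Principle C).

No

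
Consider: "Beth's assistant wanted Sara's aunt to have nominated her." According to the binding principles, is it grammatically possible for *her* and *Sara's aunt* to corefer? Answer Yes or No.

*her* is a pronoun; Principle B requires it to be free in its binding domain — the clause headed by 'nominated'.
— Sara's aunt: subject of the clause headed by 'nominated'; c-commands the pronoun within its binding domain — blocked (Principle B).

No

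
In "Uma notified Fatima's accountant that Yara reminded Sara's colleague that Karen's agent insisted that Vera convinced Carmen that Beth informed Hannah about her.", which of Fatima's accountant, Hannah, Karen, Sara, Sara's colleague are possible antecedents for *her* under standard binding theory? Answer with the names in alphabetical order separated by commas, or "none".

*her* is a pronoun; Principle B requires it to be free in its binding domain — the clause headed by 'informed'.
— Fatima's accountant: object of the matrix clause; c-commands the pronoun but lies outside its binding domain — allowed.
— Hannah: object of the clause headed by 'informed'; c-commands the pronoun within its binding domain — blocked (Principle B).
— Karen: possessor inside the subject DP of the clause headed by 'insisted'; does not c-command the pronoun — Principle B does not apply; allowed.
— Sara: possessor inside the object DP of the clause headed by 'reminded'; does not c-command the pronoun — Principle B does not apply; allowed.
— Sara's colleague: object of the clause headed by 'reminded'; c-commands the pronoun but lies outside its binding domain — allowed.

Fatima's accountant, Karen, Sara, Sara's colleague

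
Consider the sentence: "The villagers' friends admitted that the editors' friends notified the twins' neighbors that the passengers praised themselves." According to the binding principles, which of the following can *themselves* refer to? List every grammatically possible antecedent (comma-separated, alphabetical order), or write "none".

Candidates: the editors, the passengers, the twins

*themselves* is a reflexive; Principle A requires it to be bound within its binding domain — the clause headed by 'praised'.
— the editors: possessor inside the subject DP of the clause headed by 'notified'; does not c-command the reflexive — cannot bind it (Principle A).
— the passengers: subject of the clause headed by 'praised'; c-commands the reflexive within its binding domain — allowed (Principle A).
— the twins: possessor inside the object DP of the clause headed by 'notified'; does not c-command the reflexive — cannot bind it (Principle A).

the passengers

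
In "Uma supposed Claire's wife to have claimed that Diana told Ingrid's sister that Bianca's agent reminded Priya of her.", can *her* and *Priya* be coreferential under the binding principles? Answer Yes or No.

No

*Priya* is an R-expression; Principle C requires it to be free (not bound by any c-commanding expression).
— her: second object of the clause headed by 'reminded'; the R-expression locally c-commands the pronoun — coreference blocked (Principle B on the pronoun).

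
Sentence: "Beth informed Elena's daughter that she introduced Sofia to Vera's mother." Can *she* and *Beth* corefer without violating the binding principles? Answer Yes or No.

*Beth* is an R-expression; Principle C requires it to be free (not bound by any c-commanding expression).
— she: subject of the clause headed by 'introduced'; the pronoun does not c-command the R-expression — coreference allowed.

Yes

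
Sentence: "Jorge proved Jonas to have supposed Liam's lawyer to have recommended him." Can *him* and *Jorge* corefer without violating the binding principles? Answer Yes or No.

*Jorge* is an R-expression; Principle C requires it to be free (not bound by any c-commanding expression).
— him: object of the clause headed by 'recommended'; the pronoun does not c-command the R-expression — coreference allowed.

Yes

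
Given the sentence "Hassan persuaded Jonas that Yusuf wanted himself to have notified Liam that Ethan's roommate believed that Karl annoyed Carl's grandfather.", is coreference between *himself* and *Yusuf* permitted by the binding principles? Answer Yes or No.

*himself* is a reflexive; Principle A requires it to be bound within its binding domain — the clause headed by 'wanted'.
— Yusuf: subject of the clause headed by 'wanted'; c-commands the reflexive within its binding domain — allowed (Principle A).

Yes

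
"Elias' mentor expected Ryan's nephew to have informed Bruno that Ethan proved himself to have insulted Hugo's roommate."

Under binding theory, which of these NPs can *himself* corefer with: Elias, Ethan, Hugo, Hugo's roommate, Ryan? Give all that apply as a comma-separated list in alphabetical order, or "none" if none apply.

Ethan

*himself* is a reflexive; Principle A requires it to be bound within its binding domain — the clause headed by 'proved'.
— Elias: possessor inside the subject DP of the matrix clause; does not c-command the reflexive — cannot bind it (Principle A).
— Ethan: subject of the clause headed by 'proved'; c-commands the reflexive within its binding domain — allowed (Principle A).
— Hugo: possessor inside the object DP of the clause headed by 'insulted'; does not c-command the reflexive — cannot bind it (Principle A).
— Hugo's roommate: object of the clause headed by 'insulted'; does not c-command the reflexive — cannot bind it (Principle A).
— Ryan: possessor inside the subject DP of the clause headed by 'informed'; does not c-command the reflexive — cannot bind it (Principle A).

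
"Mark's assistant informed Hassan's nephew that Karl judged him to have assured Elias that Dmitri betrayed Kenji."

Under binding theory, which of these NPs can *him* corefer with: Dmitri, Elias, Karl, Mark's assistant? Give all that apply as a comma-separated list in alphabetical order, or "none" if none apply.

*him* is a pronoun; Principle B requires it to be free in its binding domain — the clause headed by 'judged'.
— Dmitri: subject of the clause headed by 'betrayed'; is c-commanded by the pronoun; coreference would bind this R-expression — blocked (Principle C).
— Elias: object of the clause headed by 'assured'; is c-commanded by the pronoun; coreference would bind this R-expression — blocked (Principle C).
— Karl: subject of the clause headed by 'judged'; c-commands the pronoun within its binding domain — blocked (Principle B).
— Mark's assistant: subject of the matrix clause; c-commands the pronoun but lies outside its binding domain — allowed.

Mark's assistant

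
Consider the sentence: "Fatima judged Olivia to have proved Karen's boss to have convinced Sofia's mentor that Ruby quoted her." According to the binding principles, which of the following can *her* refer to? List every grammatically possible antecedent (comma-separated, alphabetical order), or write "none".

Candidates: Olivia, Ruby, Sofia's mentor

*her* is a pronoun; Principle B requires it to be free in its binding domain — the clause headed by 'quoted'.
— Olivia: subject of the clause headed by 'proved'; c-commands the pronoun but lies outside its binding domain — allowed.
— Ruby: subject of the clause headed by 'quoted'; c-commands the pronoun within its binding domain — blocked (Principle B).
— Sofia's mentor: object of the clause headed by 'convinced'; c-commands the pronoun but lies outside its binding domain — allowed.

Olivia, Sofia's mentor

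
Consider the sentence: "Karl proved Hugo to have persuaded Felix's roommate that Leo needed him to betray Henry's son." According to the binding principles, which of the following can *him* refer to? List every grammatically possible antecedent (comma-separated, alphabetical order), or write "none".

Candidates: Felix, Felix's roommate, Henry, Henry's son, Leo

Felix, Felix's roommate

*him* is a pronoun; Principle B requires it to be free in its binding domain — the clause headed by 'needed'.
— Felix: possessor inside the object DP of the clause headed by 'persuaded'; does not c-command the pronoun — Principle B does not apply; allowed.
— Felix's roommate: object of the clause headed by 'persuaded'; c-commands the pronoun but lies outside its binding domain — allowed.
— Henry: possessor inside the object DP of the clause headed by 'betray'; is c-commanded by the pronoun; coreference would bind this R-expression — blocked (Principle C).
— Henry's son: object of the clause headed by 'betray'; is c-commanded by the pronoun; coreference would bind this R-expression — blocked (Principle C).
— Leo: subject of the clause headed by 'needed'; c-commands the pronoun within its binding domain — blocked (Principle B).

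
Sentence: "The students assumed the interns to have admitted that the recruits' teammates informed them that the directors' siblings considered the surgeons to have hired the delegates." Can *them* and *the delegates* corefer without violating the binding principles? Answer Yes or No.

No

*the delegates* is an R-expression; Principle C requires it to be free (not bound by any c-commanding expression).
— them: object of the clause headed by 'informed'; the pronoun c-commands the R-expression — coreference blocked (Principle C).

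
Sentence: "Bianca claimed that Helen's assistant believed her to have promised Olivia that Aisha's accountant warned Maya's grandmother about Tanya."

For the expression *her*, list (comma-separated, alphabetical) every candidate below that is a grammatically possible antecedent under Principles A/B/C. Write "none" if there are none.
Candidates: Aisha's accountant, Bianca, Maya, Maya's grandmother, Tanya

Bianca

*her* is a pronoun; Principle B requires it to be free in its binding domain — the clause headed by 'believed'.
— Aisha's accountant: subject of the clause headed by 'warned'; is c-commanded by the pronoun; coreference would bind this R-expression — blocked (Principle C).
— Bianca: subject of the matrix clause; c-commands the pronoun but lies outside its binding domain — allowed.
— Maya: possessor inside the object DP of the clause headed by 'warned'; is c-commanded by the pronoun; coreference would bind this R-expression — blocked (Principle C).
— Maya's grandmother: object of the clause headed by 'warned'; is c-commanded by the pronoun; coreference would bind this R-expression — blocked (Principle C).
— Tanya: second object of the clause headed by 'warned'; is c-commanded by the pronoun; coreference would bind this R-expression — blocked (Principle C).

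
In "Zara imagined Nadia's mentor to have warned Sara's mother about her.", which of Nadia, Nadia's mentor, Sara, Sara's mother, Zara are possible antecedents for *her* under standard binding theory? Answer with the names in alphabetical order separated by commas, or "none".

Nadia, Sara, Zara

*her* is a pronoun; Principle B requires it to be free in its binding domain — the clause headed by 'warned'.
— Nadia: possessor inside the subject DP of the clause headed by 'warned'; does not c-command the pronoun — Principle B does not apply; allowed.
— Nadia's mentor: subject of the clause headed by 'warned'; c-commands the pronoun within its binding domain — blocked (Principle B).
— Sara: possessor inside the object DP of the clause headed by 'warned'; does not c-command the pronoun — Principle B does not apply; allowed.
— Sara's mother: object of the clause headed by 'warned'; c-commands the pronoun within its binding domain — blocked (Principle B).
— Zara: subject of the matrix clause; c-commands the pronoun but lies outside its binding domain — allowed.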